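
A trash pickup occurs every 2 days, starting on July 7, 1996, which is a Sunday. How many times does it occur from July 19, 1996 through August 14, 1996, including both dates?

Occurrences land 2·i days after July 7, 1996 for i = 0, 1, 2, …
July 19, 1996 is 12 days after the start; 12 ÷ 2 = 6 remainder 0. First occurrence in the window: #7 on July 19, 1996 (6×2 = 12 days in).
August 14, 1996 is 38 days after the start; 38 ÷ 2 = 19 remainder 0. Last occurrence in the window: #20 on August 14, 1996.
Occurrences #7 through #20: 14 in total.

14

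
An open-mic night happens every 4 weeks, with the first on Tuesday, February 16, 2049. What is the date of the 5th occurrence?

June 8, 2049

The 5th occurrence is 4 intervals after the first: 4 × 28 = 112 days after February 16, 2049.
February has 28 days — 12 days to the end of February leaves 100.
March has 31 days (69 left).
April has 30 days (39 left).
May has 31 days (8 left).
8 days into June → June 8, 2049.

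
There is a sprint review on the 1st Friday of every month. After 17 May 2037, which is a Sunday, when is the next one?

May 2037 starts on a Friday, so its 1st Friday is 1 May 2037.
That is not after 17 May 2037, so look at June 2037.
June 2037 starts on a Monday, so its 1st Friday is 5 June 2037 (4 days in).

5 June 2037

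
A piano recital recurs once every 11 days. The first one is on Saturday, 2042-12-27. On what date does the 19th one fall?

The 19th occurrence is 18 intervals after the first: 18 × 11 = 198 days after 2042-12-27.
December has 31 days — 4 days to the end of December leaves 194.
January has 31 days (163 left).
February has 28 days (135 left).
March has 31 days (104 left).
April has 30 days (74 left).
May has 31 days (43 left).
June has 30 days (13 left).
13 days into July → 2043-07-13.

2043-07-13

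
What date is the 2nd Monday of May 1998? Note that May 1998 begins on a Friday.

May 1998 begins on a Friday, so the first Monday is May 4 (3 days later).
The 2nd Monday is 1 weeks later: 4 + 7 = 11.

May 11, 1998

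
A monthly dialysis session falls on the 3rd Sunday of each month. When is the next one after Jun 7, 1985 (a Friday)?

Jun 1985 starts on a Saturday; its first Sunday is the 2nd, so the 3rd Sunday is the 16th — Jun 16, 1985.
Jun 16, 1985 is after Jun 7, 1985, so that is the next one.

Jun 16, 1985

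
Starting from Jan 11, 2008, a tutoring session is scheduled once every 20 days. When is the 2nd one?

The 2nd occurrence is 1 interval after the first: 1 × 20 = 20 days after Jan 11, 2008.
20 days later is Jan 31, 2008.

Jan 31, 2008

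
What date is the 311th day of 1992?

January has 31 days (311 − 31 = 280 remain).
February has 29 days (280 − 29 = 251 remain).
March has 31 days (251 − 31 = 220 remain).
April has 30 days (220 − 30 = 190 remain).
May has 31 days (190 − 31 = 159 remain).
June has 30 days (159 − 30 = 129 remain).
July has 31 days (129 − 31 = 98 remain).
August has 31 days (98 − 31 = 67 remain).
September has 30 days (67 − 30 = 37 remain).
October has 31 days (37 − 31 = 6 remain).
6 into November → November 6.

6 November 1992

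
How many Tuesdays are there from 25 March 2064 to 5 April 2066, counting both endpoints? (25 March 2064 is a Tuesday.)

25 March 2064 is a Tuesday; the first Tuesday on or after it is 25 March 2064.
From 25 March 2064 to 5 April 2066: 281 + 365 + 95 = 741 days (rest of 2064, 2065, to 5 April 2066 in 2066).
741 ÷ 7 = 105 full weeks with remainder 6, so 105 more Tuesdays after the first → 106.

106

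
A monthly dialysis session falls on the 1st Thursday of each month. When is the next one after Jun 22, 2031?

Jun 2031 starts on a Sunday, so its 1st Thursday is Jun 5, 2031 (4 days in).
That is not after Jun 22, 2031, so look at Jul 2031.
Jul 2031 starts on a Tuesday, so its 1st Thursday is Jul 3, 2031 (2 days in).

Jul 3, 2031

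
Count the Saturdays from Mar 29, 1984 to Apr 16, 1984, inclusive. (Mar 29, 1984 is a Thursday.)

Mar 29, 1984 is a Thursday; the first Saturday on or after it is Mar 31, 1984 (2 days later).
From Mar 31, 1984 to Apr 16, 1984: 0 + 16 = 16 days (rest of Mar, Apr).
16 ÷ 7 = 2 full weeks with remainder 2, so 2 more Saturdays after the first → 3.

3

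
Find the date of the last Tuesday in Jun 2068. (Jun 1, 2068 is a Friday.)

Jun 2068 begins on a Friday, so the first Tuesday is Jun 5 (4 days later).
Jun 2068 has 30 days. Adding weeks: 5, 12, 19, 26 — the last one ≤ 30 is the 26th.

Jun 26, 2068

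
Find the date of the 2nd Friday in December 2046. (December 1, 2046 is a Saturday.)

December 2046 begins on a Saturday, so the first Friday is December 7 (6 days later).
The 2nd Friday is 1 weeks later: 7 + 7 = 14.

14 December 2046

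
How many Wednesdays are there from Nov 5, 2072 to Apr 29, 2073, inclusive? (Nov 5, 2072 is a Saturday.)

Nov 5, 2072 is a Saturday; the first Wednesday on or after it is Nov 9, 2072 (4 days later).
From Nov 9, 2072 to Apr 29, 2073: 21 + 31 + 31 + 28 + 31 + 29 = 171 days (rest of Nov, Dec, Jan, Feb, Mar, Apr).
171 ÷ 7 = 24 full weeks with remainder 3, so 24 more Wednesdays after the first → 25.

25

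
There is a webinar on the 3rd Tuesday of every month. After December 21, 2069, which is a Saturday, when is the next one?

January 21, 2070

December 2069 starts on a Sunday; its first Tuesday is the 3rd, so the 3rd Tuesday is the 17th — December 17, 2069.
That is not after December 21, 2069, so look at January 2070.
January 2070 starts on a Wednesday; its first Tuesday is the 7th, so the 3rd Tuesday is the 21st — January 21, 2070.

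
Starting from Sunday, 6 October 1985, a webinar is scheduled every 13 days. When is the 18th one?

The 18th occurrence is 17 intervals after the first: 17 × 13 = 221 days after 6 October 1985.
October has 31 days — 25 days to the end of October leaves 196.
November has 30 days (166 left).
December has 31 days (135 left).
January has 31 days (104 left).
February has 28 days (76 left).
March has 31 days (45 left).
April has 30 days (15 left).
15 days into May → 15 May 1986.

15 May 1986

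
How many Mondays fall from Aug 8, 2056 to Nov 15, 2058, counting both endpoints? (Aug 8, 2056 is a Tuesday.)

Aug 8, 2056 is a Tuesday; the first Monday on or after it is Aug 14, 2056 (6 days later).
From Aug 14, 2056 to Nov 15, 2058: 139 + 365 + 319 = 823 days (rest of 2056, 2057, to Nov 15, 2058 in 2058).
823 ÷ 7 = 117 full weeks with remainder 4, so 117 more Mondays after the first → 118.

118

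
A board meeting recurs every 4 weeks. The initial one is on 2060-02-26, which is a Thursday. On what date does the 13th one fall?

The 13th occurrence is 12 intervals after the first: 12 × 28 = 336 days after 2060-02-26.
February has 29 days — 3 days to the end of February leaves 333.
March has 31 days (302 left).
April has 30 days (272 left).
May has 31 days (241 left).
June has 30 days (211 left).
July has 31 days (180 left).
August has 31 days (149 left).
September has 30 days (119 left).
October has 31 days (88 left).
November has 30 days (58 left).
December has 31 days (27 left).
27 days into January → 2061-01-27.

2061-01-27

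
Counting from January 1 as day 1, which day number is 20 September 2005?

Days in months before September: 31 + 28 + 31 + 30 + 31 + 30 + 31 + 31 = 243.
Plus 20 days into September → day 263.

263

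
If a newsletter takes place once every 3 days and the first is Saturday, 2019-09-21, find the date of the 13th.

2019-10-27

The 13th occurrence is 12 intervals after the first: 12 × 3 = 36 days after 2019-09-21.
September has 30 days — 9 days to the end of September leaves 27.
27 days into October → 2019-10-27.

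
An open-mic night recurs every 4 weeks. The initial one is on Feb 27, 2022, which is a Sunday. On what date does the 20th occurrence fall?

The 20th occurrence is 19 intervals after the first: 19 × 28 = 532 days after Feb 27, 2022.
Feb has 28 days — 1 day to the end of Feb leaves 531.
From end of Feb to end of 2022 is 306 days (225 left).
Jan has 31 days (194 left).
Feb has 28 days (166 left).
Mar has 31 days (135 left).
Apr has 30 days (105 left).
May has 31 days (74 left).
Jun has 30 days (44 left).
Jul has 31 days (13 left).
13 days into Aug → Aug 13, 2023.

Aug 13, 2023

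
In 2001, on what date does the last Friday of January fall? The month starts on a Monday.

January 2001 begins on a Monday, so the first Friday is January 5 (4 days later).
January 2001 has 31 days. Adding weeks: 5, 12, 19, 26 — the last one ≤ 31 is the 26th.

2001-01-26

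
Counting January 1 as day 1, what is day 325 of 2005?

January has 31 days (325 − 31 = 294 remain).
February has 28 days (294 − 28 = 266 remain).
March has 31 days (266 − 31 = 235 remain).
April has 30 days (235 − 30 = 205 remain).
May has 31 days (205 − 31 = 174 remain).
June has 30 days (174 − 30 = 144 remain).
July has 31 days (144 − 31 = 113 remain).
August has 31 days (113 − 31 = 82 remain).
September has 30 days (82 − 30 = 52 remain).
October has 31 days (52 − 31 = 21 remain).
21 into November → November 21.

November 21, 2005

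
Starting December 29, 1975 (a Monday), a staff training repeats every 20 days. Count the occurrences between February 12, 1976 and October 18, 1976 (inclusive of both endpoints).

Occurrences land 20·i days after December 29, 1975 for i = 0, 1, 2, …
February 12, 1976 is 45 days after the start; 45 ÷ 20 = 2 remainder 5; since the remainder is 5, round up to i = 3. First occurrence in the window: #4 on February 27, 1976 (3×20 = 60 days in).
October 18, 1976 is 294 days after the start; 294 ÷ 20 = 14 remainder 14. Last occurrence in the window: #15 on October 4, 1976.
Occurrences #4 through #15: 12 in total.

12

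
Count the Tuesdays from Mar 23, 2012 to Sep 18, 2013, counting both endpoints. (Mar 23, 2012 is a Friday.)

78

Mar 23, 2012 is a Friday; the first Tuesday on or after it is Mar 27, 2012 (4 days later).
From Mar 27, 2012 to Sep 18, 2013: 279 + 261 = 540 days (rest of 2012, to Sep 18, 2013 in 2013).
540 ÷ 7 = 77 full weeks with remainder 1, so 77 more Tuesdays after the first → 78.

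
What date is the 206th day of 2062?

2062-07-25

January has 31 days (206 − 31 = 175 remain).
February has 28 days (175 − 28 = 147 remain).
March has 31 days (147 − 31 = 116 remain).
April has 30 days (116 − 30 = 86 remain).
May has 31 days (86 − 31 = 55 remain).
June has 30 days (55 − 30 = 25 remain).
25 into July → July 25.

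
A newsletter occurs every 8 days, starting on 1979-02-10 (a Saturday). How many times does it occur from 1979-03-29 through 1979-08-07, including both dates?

17

Occurrences land 8·i days after 1979-02-10 for i = 0, 1, 2, …
1979-03-29 is 47 days after the start; 47 ÷ 8 = 5 remainder 7; since the remainder is 7, round up to i = 6. First occurrence in the window: #7 on 1979-03-30 (6×8 = 48 days in).
1979-08-07 is 178 days after the start; 178 ÷ 8 = 22 remainder 2. Last occurrence in the window: #23 on 1979-08-05.
Occurrences #7 through #23: 17 in total.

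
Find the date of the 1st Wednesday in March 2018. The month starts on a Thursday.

March 2018 begins on a Thursday, so the first Wednesday is March 7 (6 days later).

2018-03-07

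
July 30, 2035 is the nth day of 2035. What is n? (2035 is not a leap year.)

211

Days in months before July: 31 + 28 + 31 + 30 + 31 + 30 = 181.
Plus 30 days into July → day 211.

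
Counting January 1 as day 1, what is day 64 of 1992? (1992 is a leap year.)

January has 31 days (64 − 31 = 33 remain).
February has 29 days (33 − 29 = 4 remain).
4 into March → March 4.

March 4, 1992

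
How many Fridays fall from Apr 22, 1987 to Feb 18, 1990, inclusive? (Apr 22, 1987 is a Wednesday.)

Apr 22, 1987 is a Wednesday; the first Friday on or after it is Apr 24, 1987 (2 days later).
From Apr 24, 1987 to Feb 18, 1990: 251 + 366 + 365 + 49 = 1031 days (rest of 1987, 1988, 1989, to Feb 18, 1990 in 1990).
1031 ÷ 7 = 147 full weeks with remainder 2, so 147 more Fridays after the first → 148.

148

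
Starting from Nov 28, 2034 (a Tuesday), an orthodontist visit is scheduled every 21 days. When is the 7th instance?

Apr 3, 2035

The 7th occurrence is 6 intervals after the first: 6 × 21 = 126 days after Nov 28, 2034.
Nov has 30 days — 2 days to the end of Nov leaves 124.
Dec has 31 days (93 left).
Jan has 31 days (62 left).
Feb has 28 days (34 left).
Mar has 31 days (3 left).
3 days into Apr → Apr 3, 2035.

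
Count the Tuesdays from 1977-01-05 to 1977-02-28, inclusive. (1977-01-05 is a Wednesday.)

7

1977-01-05 is a Wednesday; the first Tuesday on or after it is 1977-01-11 (6 days later).
From 1977-01-11 to 1977-02-28: 20 + 28 = 48 days (rest of January, February).
48 ÷ 7 = 6 full weeks with remainder 6, so 6 more Tuesdays after the first → 7.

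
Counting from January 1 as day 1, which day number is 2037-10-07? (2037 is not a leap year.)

280

Days in months before October: 31 + 28 + 31 + 30 + 31 + 30 + 31 + 31 + 30 = 273.
Plus 7 days into October → day 280.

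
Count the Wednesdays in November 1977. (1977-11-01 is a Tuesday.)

1977-11-01 is a Tuesday; the first Wednesday on or after it is 1977-11-02 (1 day later).
From 1977-11-02 to 1977-11-30 is 30 − 2 = 28 days.
28 ÷ 7 = 4 full weeks with remainder 0, so 4 more Wednesdays after the first → 5.

5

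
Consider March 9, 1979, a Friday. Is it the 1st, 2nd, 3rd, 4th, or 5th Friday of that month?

Day 9 falls in week ⌈9/7⌉ of the month.
Days 1–7 hold the 1st Friday, 8–14 the 2nd, 15–21 the 3rd, 22–28 the 4th, 29–31 the 5th.
9 is in the range for the 2nd.

2nd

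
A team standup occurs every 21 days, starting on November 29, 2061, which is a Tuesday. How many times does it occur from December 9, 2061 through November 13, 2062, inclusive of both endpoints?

16

Occurrences land 21·i days after November 29, 2061 for i = 0, 1, 2, …
December 9, 2061 is 10 days after the start; 10 ÷ 21 = 0 remainder 10; since the remainder is 10, round up to i = 1. First occurrence in the window: #2 on December 20, 2061 (1×21 = 21 days in).
November 13, 2062 is 349 days after the start; 349 ÷ 21 = 16 remainder 13. Last occurrence in the window: #17 on October 31, 2062.
Occurrences #2 through #17: 16 in total.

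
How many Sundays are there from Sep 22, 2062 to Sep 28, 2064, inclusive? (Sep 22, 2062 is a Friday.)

Sep 22, 2062 is a Friday; the first Sunday on or after it is Sep 24, 2062 (2 days later).
From Sep 24, 2062 to Sep 28, 2064: 98 + 365 + 272 = 735 days (rest of 2062, 2063, to Sep 28, 2064 in 2064).
735 ÷ 7 = 105 full weeks with remainder 0, so 105 more Sundays after the first → 106.

106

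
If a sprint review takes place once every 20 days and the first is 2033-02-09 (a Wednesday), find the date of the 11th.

2033-08-28

The 11th occurrence is 10 intervals after the first: 10 × 20 = 200 days after 2033-02-09.
February has 28 days — 19 days to the end of February leaves 181.
March has 31 days (150 left).
April has 30 days (120 left).
May has 31 days (89 left).
June has 30 days (59 left).
July has 31 days (28 left).
28 days into August → 2033-08-28.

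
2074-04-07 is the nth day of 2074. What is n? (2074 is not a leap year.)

Days in months before April: 31 + 28 + 31 = 90.
Plus 7 days into April → day 97.

97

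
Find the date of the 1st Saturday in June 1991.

The first Saturday of June 1991 is June 1.

1 June 1991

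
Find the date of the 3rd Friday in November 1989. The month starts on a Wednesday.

November 1989 begins on a Wednesday, so the first Friday is November 3 (2 days later).
The 3rd Friday is 2 weeks later: 3 + 14 = 17.

17 November 1989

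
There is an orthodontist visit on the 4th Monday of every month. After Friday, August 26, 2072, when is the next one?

August 2072 starts on a Monday; its first Monday is the 1st, so the 4th Monday is the 22nd — August 22, 2072.
That is not after August 26, 2072, so look at September 2072.
September 2072 starts on a Thursday; its first Monday is the 5th, so the 4th Monday is the 26th — September 26, 2072.

September 26, 2072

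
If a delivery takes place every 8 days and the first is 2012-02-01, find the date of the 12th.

2012-04-29

The 12th occurrence is 11 intervals after the first: 11 × 8 = 88 days after 2012-02-01.
February has 29 days — 28 days to the end of February leaves 60.
March has 31 days (29 left).
29 days into April → 2012-04-29.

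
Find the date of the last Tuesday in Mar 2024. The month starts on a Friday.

Mar 26, 2024

Mar 2024 begins on a Friday, so the first Tuesday is Mar 5 (4 days later).
Mar 2024 has 31 days. Adding weeks: 5, 12, 19, 26 — the last one ≤ 31 is the 26th.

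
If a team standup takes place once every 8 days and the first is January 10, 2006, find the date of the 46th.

The 46th occurrence is 45 intervals after the first: 45 × 8 = 360 days after January 10, 2006.
January has 31 days — 21 days to the end of January leaves 339.
February has 28 days (311 left).
March has 31 days (280 left).
April has 30 days (250 left).
May has 31 days (219 left).
June has 30 days (189 left).
July has 31 days (158 left).
August has 31 days (127 left).
September has 30 days (97 left).
October has 31 days (66 left).
November has 30 days (36 left).
December has 31 days (5 left).
5 days into January → January 5, 2007.

January 5, 2007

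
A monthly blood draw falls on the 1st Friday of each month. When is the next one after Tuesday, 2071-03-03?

2071-03-06

March 2071 starts on a Sunday, so its 1st Friday is 2071-03-06 (5 days in).
2071-03-06 is after 2071-03-03, so that is the next one.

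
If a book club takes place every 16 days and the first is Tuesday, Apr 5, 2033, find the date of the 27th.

May 26, 2034

The 27th occurrence is 26 intervals after the first: 26 × 16 = 416 days after Apr 5, 2033.
Apr has 30 days — 25 days to the end of Apr leaves 391.
May has 31 days (360 left).
Jun has 30 days (330 left).
Jul has 31 days (299 left).
Aug has 31 days (268 left).
Sep has 30 days (238 left).
Oct has 31 days (207 left).
Nov has 30 days (177 left).
Dec has 31 days (146 left).
Jan has 31 days (115 left).
Feb has 28 days (87 left).
Mar has 31 days (56 left).
Apr has 30 days (26 left).
26 days into May → May 26, 2034.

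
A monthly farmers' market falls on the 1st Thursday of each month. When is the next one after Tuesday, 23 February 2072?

3 March 2072

February 2072 starts on a Monday, so its 1st Thursday is 4 February 2072 (3 days in).
That is not after 23 February 2072, so look at March 2072.
March 2072 starts on a Tuesday, so its 1st Thursday is 3 March 2072 (2 days in).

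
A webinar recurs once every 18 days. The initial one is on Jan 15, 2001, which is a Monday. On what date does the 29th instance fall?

Jun 3, 2002

The 29th occurrence is 28 intervals after the first: 28 × 18 = 504 days after Jan 15, 2001.
Jan has 31 days — 16 days to the end of Jan leaves 488.
From end of Jan to end of 2001 is 334 days (154 left).
Jan has 31 days (123 left).
Feb has 28 days (95 left).
Mar has 31 days (64 left).
Apr has 30 days (34 left).
May has 31 days (3 left).
3 days into Jun → Jun 3, 2002.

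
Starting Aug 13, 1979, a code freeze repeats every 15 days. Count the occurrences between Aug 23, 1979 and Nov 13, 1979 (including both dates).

Occurrences land 15·i days after Aug 13, 1979 for i = 0, 1, 2, …
Aug 23, 1979 is 10 days after the start; 10 ÷ 15 = 0 remainder 10; since the remainder is 10, round up to i = 1. First occurrence in the window: #2 on Aug 28, 1979 (1×15 = 15 days in).
Nov 13, 1979 is 92 days after the start; 92 ÷ 15 = 6 remainder 2. Last occurrence in the window: #7 on Nov 11, 1979.
Occurrences #2 through #7: 6 in total.

6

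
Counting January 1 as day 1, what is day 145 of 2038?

January has 31 days (145 − 31 = 114 remain).
February has 28 days (114 − 28 = 86 remain).
March has 31 days (86 − 31 = 55 remain).
April has 30 days (55 − 30 = 25 remain).
25 into May → May 25.

May 25, 2038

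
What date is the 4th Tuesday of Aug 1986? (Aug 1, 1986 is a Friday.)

Aug 26, 1986

Aug 1986 begins on a Friday, so the first Tuesday is Aug 5 (4 days later).
The 4th Tuesday is 3 weeks later: 5 + 21 = 26.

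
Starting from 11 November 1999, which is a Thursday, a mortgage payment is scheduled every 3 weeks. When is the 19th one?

23 November 2000

The 19th occurrence is 18 intervals after the first: 18 × 21 = 378 days after 11 November 1999.
November has 30 days — 19 days to the end of November leaves 359.
December has 31 days (328 left).
January has 31 days (297 left).
February has 29 days (268 left).
March has 31 days (237 left).
April has 30 days (207 left).
May has 31 days (176 left).
June has 30 days (146 left).
July has 31 days (115 left).
August has 31 days (84 left).
September has 30 days (54 left).
October has 31 days (23 left).
23 days into November → 23 November 2000.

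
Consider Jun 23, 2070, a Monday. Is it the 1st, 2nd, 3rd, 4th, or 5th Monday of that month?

4th

Day 23 falls in week ⌈23/7⌉ of the month.
Days 1–7 hold the 1st Monday, 8–14 the 2nd, 15–21 the 3rd, 22–28 the 4th, 29–31 the 5th.
23 is in the range for the 4th.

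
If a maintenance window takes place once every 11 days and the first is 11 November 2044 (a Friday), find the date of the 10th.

The 10th occurrence is 9 intervals after the first: 9 × 11 = 99 days after 11 November 2044.
November has 30 days — 19 days to the end of November leaves 80.
December has 31 days (49 left).
January has 31 days (18 left).
18 days into February → 18 February 2045.

18 February 2045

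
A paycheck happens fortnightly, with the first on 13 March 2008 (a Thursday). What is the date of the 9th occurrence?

The 9th occurrence is 8 intervals after the first: 8 × 14 = 112 days after 13 March 2008.
March has 31 days — 18 days to the end of March leaves 94.
April has 30 days (64 left).
May has 31 days (33 left).
June has 30 days (3 left).
3 days into July → 3 July 2008.

3 July 2008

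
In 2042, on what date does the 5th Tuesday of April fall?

April 2042 begins on a Tuesday, so the first Tuesday is April 1.
The 5th Tuesday is 4 weeks later: 1 + 28 = 29.

April 29, 2042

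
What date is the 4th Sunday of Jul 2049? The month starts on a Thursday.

Jul 2049 begins on a Thursday, so the first Sunday is Jul 4 (3 days later).
The 4th Sunday is 3 weeks later: 4 + 21 = 25.

Jul 25, 2049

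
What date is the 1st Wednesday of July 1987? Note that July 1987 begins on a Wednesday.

July 1987 begins on a Wednesday, so the first Wednesday is July 1.

1987-07-01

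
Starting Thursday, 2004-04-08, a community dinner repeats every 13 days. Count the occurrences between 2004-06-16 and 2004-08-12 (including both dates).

4

Occurrences land 13·i days after 2004-04-08 for i = 0, 1, 2, …
2004-06-16 is 69 days after the start; 69 ÷ 13 = 5 remainder 4; since the remainder is 4, round up to i = 6. First occurrence in the window: #7 on 2004-06-25 (6×13 = 78 days in).
2004-08-12 is 126 days after the start; 126 ÷ 13 = 9 remainder 9. Last occurrence in the window: #10 on 2004-08-03.
Occurrences #7 through #10: 4 in total.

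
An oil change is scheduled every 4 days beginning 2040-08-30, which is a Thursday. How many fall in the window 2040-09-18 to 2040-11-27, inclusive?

18

Occurrences land 4·i days after 2040-08-30 for i = 0, 1, 2, …
2040-09-18 is 19 days after the start; 19 ÷ 4 = 4 remainder 3; since the remainder is 3, round up to i = 5. First occurrence in the window: #6 on 2040-09-19 (5×4 = 20 days in).
2040-11-27 is 89 days after the start; 89 ÷ 4 = 22 remainder 1. Last occurrence in the window: #23 on 2040-11-26.
Occurrences #6 through #23: 18 in total.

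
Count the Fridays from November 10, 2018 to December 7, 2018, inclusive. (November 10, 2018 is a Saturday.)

November 10, 2018 is a Saturday; the first Friday on or after it is November 16, 2018 (6 days later).
From November 16, 2018 to December 7, 2018: 14 + 7 = 21 days (rest of November, December).
21 ÷ 7 = 3 full weeks with remainder 0, so 3 more Fridays after the first → 4.

4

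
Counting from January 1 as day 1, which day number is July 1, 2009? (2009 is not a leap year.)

Days in months before July: 31 + 28 + 31 + 30 + 31 + 30 = 181.
Plus 1 day into July → day 182.

182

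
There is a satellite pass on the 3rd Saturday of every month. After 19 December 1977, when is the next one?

21 January 1978

December 1977 starts on a Thursday; its first Saturday is the 3rd, so the 3rd Saturday is the 17th — 17 December 1977.
That is not after 19 December 1977, so look at January 1978.
January 1978 starts on a Sunday; its first Saturday is the 7th, so the 3rd Saturday is the 21st — 21 January 1978.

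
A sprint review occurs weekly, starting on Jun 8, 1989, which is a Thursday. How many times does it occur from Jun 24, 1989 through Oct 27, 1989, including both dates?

Occurrences land 7·i days after Jun 8, 1989 for i = 0, 1, 2, …
Jun 24, 1989 is 16 days after the start; 16 ÷ 7 = 2 remainder 2; since the remainder is 2, round up to i = 3. First occurrence in the window: #4 on Jun 29, 1989 (3×7 = 21 days in).
Oct 27, 1989 is 141 days after the start; 141 ÷ 7 = 20 remainder 1. Last occurrence in the window: #21 on Oct 26, 1989.
Occurrences #4 through #21: 18 in total.

18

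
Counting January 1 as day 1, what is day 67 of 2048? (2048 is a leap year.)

January has 31 days (67 − 31 = 36 remain).
February has 29 days (36 − 29 = 7 remain).
7 into March → March 7.

2048-03-07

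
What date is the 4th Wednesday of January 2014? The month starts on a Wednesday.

January 22, 2014

January 2014 begins on a Wednesday, so the first Wednesday is January 1.
The 4th Wednesday is 3 weeks later: 1 + 21 = 22.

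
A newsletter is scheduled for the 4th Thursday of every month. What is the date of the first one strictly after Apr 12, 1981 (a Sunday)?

Apr 1981 starts on a Wednesday; its first Thursday is the 2nd, so the 4th Thursday is the 23rd — Apr 23, 1981.
Apr 23, 1981 is after Apr 12, 1981, so that is the next one.

Apr 23, 1981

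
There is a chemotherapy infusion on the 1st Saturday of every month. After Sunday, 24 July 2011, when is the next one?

July 2011 starts on a Friday, so its 1st Saturday is 2 July 2011 (1 day in).
That is not after 24 July 2011, so look at August 2011.
August 2011 starts on a Monday, so its 1st Saturday is 6 August 2011 (5 days in).

6 August 2011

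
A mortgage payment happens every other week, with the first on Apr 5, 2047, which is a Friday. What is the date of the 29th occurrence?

May 1, 2048

The 29th occurrence is 28 intervals after the first: 28 × 14 = 392 days after Apr 5, 2047.
Apr has 30 days — 25 days to the end of Apr leaves 367.
May has 31 days (336 left).
Jun has 30 days (306 left).
Jul has 31 days (275 left).
Aug has 31 days (244 left).
Sep has 30 days (214 left).
Oct has 31 days (183 left).
Nov has 30 days (153 left).
Dec has 31 days (122 left).
Jan has 31 days (91 left).
Feb has 29 days (62 left).
Mar has 31 days (31 left).
Apr has 30 days (1 left).
1 day into May → May 1, 2048.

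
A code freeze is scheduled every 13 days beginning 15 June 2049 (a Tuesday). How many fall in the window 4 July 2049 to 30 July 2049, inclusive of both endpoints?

Occurrences land 13·i days after 15 June 2049 for i = 0, 1, 2, …
4 July 2049 is 19 days after the start; 19 ÷ 13 = 1 remainder 6; since the remainder is 6, round up to i = 2. First occurrence in the window: #3 on 11 July 2049 (2×13 = 26 days in).
30 July 2049 is 45 days after the start; 45 ÷ 13 = 3 remainder 6. Last occurrence in the window: #4 on 24 July 2049.
Occurrences #3 through #4: 2 in total.

2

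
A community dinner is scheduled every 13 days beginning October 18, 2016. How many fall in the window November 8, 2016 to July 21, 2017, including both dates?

20

Occurrences land 13·i days after October 18, 2016 for i = 0, 1, 2, …
November 8, 2016 is 21 days after the start; 21 ÷ 13 = 1 remainder 8; since the remainder is 8, round up to i = 2. First occurrence in the window: #3 on November 13, 2016 (2×13 = 26 days in).
July 21, 2017 is 276 days after the start; 276 ÷ 13 = 21 remainder 3. Last occurrence in the window: #22 on July 18, 2017.
Occurrences #3 through #22: 20 in total.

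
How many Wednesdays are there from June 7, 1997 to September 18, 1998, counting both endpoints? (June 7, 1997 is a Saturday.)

June 7, 1997 is a Saturday; the first Wednesday on or after it is June 11, 1997 (4 days later).
From June 11, 1997 to September 18, 1998: 203 + 261 = 464 days (rest of 1997, to September 18, 1998 in 1998).
464 ÷ 7 = 66 full weeks with remainder 2, so 66 more Wednesdays after the first → 67.

67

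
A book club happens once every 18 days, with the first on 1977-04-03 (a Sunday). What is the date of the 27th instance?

1978-07-15

The 27th occurrence is 26 intervals after the first: 26 × 18 = 468 days after 1977-04-03.
April has 30 days — 27 days to the end of April leaves 441.
From end of April to end of 1977 is 245 days (196 left).
January has 31 days (165 left).
February has 28 days (137 left).
March has 31 days (106 left).
April has 30 days (76 left).
May has 31 days (45 left).
June has 30 days (15 left).
15 days into July → 1978-07-15.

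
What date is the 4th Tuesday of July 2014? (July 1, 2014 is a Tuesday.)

22 July 2014

July 2014 begins on a Tuesday, so the first Tuesday is July 1.
The 4th Tuesday is 3 weeks later: 1 + 21 = 22.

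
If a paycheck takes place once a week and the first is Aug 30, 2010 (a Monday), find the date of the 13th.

Nov 22, 2010

The 13th occurrence is 12 intervals after the first: 12 × 7 = 84 days after Aug 30, 2010.
Aug has 31 days — 1 day to the end of Aug leaves 83.
Sep has 30 days (53 left).
Oct has 31 days (22 left).
22 days into Nov → Nov 22, 2010.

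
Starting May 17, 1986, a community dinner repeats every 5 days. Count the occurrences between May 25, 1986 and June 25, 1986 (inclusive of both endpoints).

Occurrences land 5·i days after May 17, 1986 for i = 0, 1, 2, …
May 25, 1986 is 8 days after the start; 8 ÷ 5 = 1 remainder 3; since the remainder is 3, round up to i = 2. First occurrence in the window: #3 on May 27, 1986 (2×5 = 10 days in).
June 25, 1986 is 39 days after the start; 39 ÷ 5 = 7 remainder 4. Last occurrence in the window: #8 on June 21, 1986.
Occurrences #3 through #8: 6 in total.

6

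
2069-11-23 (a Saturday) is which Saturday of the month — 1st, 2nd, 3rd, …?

Day 23 falls in week ⌈23/7⌉ of the month.
Days 1–7 hold the 1st Saturday, 8–14 the 2nd, 15–21 the 3rd, 22–28 the 4th, 29–31 the 5th.
23 is in the range for the 4th.

4th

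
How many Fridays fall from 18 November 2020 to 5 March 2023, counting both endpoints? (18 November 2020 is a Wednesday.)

120

18 November 2020 is a Wednesday; the first Friday on or after it is 20 November 2020 (2 days later).
From 20 November 2020 to 5 March 2023: 41 + 365 + 365 + 64 = 835 days (rest of 2020, 2021, 2022, to 5 March 2023 in 2023).
835 ÷ 7 = 119 full weeks with remainder 2, so 119 more Fridays after the first → 120.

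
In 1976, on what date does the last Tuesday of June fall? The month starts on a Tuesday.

June 1976 begins on a Tuesday, so the first Tuesday is June 1.
June 1976 has 30 days. Adding weeks: 1, 8, 15, 22, 29 — the last one ≤ 30 is the 29th.

1976-06-29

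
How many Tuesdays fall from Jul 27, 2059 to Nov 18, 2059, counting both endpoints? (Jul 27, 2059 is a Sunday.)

17

Jul 27, 2059 is a Sunday; the first Tuesday on or after it is Jul 29, 2059 (2 days later).
From Jul 29, 2059 to Nov 18, 2059: 2 + 31 + 30 + 31 + 18 = 112 days (rest of Jul, Aug, Sep, Oct, Nov).
112 ÷ 7 = 16 full weeks with remainder 0, so 16 more Tuesdays after the first → 17.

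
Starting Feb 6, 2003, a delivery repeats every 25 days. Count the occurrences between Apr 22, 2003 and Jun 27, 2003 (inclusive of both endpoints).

3

Occurrences land 25·i days after Feb 6, 2003 for i = 0, 1, 2, …
Apr 22, 2003 is 75 days after the start; 75 ÷ 25 = 3 remainder 0. First occurrence in the window: #4 on Apr 22, 2003 (3×25 = 75 days in).
Jun 27, 2003 is 141 days after the start; 141 ÷ 25 = 5 remainder 16. Last occurrence in the window: #6 on Jun 11, 2003.
Occurrences #4 through #6: 3 in total.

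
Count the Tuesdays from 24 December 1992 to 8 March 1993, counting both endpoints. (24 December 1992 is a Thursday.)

10

24 December 1992 is a Thursday; the first Tuesday on or after it is 29 December 1992 (5 days later).
From 29 December 1992 to 8 March 1993: 2 + 31 + 28 + 8 = 69 days (rest of December, January, February, March).
69 ÷ 7 = 9 full weeks with remainder 6, so 9 more Tuesdays after the first → 10.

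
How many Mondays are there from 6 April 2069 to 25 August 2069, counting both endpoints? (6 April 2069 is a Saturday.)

6 April 2069 is a Saturday; the first Monday on or after it is 8 April 2069 (2 days later).
From 8 April 2069 to 25 August 2069: 22 + 31 + 30 + 31 + 25 = 139 days (rest of April, May, June, July, August).
139 ÷ 7 = 19 full weeks with remainder 6, so 19 more Mondays after the first → 20.

20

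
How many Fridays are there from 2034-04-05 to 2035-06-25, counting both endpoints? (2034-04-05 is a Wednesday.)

2034-04-05 is a Wednesday; the first Friday on or after it is 2034-04-07 (2 days later).
From 2034-04-07 to 2035-06-25: 268 + 176 = 444 days (rest of 2034, to 2035-06-25 in 2035).
444 ÷ 7 = 63 full weeks with remainder 3, so 63 more Fridays after the first → 64.

64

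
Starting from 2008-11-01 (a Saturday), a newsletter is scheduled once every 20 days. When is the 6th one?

2009-02-09

The 6th occurrence is 5 intervals after the first: 5 × 20 = 100 days after 2008-11-01.
November has 30 days — 29 days to the end of November leaves 71.
December has 31 days (40 left).
January has 31 days (9 left).
9 days into February → 2009-02-09.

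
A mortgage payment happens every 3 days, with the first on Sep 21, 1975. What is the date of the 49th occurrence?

Feb 12, 1976

The 49th occurrence is 48 intervals after the first: 48 × 3 = 144 days after Sep 21, 1975.
Sep has 30 days — 9 days to the end of Sep leaves 135.
Oct has 31 days (104 left).
Nov has 30 days (74 left).
Dec has 31 days (43 left).
Jan has 31 days (12 left).
12 days into Feb → Feb 12, 1976.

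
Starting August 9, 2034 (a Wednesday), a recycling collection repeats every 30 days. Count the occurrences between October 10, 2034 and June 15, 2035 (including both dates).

Occurrences land 30·i days after August 9, 2034 for i = 0, 1, 2, …
October 10, 2034 is 62 days after the start; 62 ÷ 30 = 2 remainder 2; since the remainder is 2, round up to i = 3. First occurrence in the window: #4 on November 7, 2034 (3×30 = 90 days in).
June 15, 2035 is 310 days after the start; 310 ÷ 30 = 10 remainder 10. Last occurrence in the window: #11 on June 5, 2035.
Occurrences #4 through #11: 8 in total.

8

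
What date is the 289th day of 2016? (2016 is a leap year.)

October 15, 2016

January has 31 days (289 − 31 = 258 remain).
February has 29 days (258 − 29 = 229 remain).
March has 31 days (229 − 31 = 198 remain).
April has 30 days (198 − 30 = 168 remain).
May has 31 days (168 − 31 = 137 remain).
June has 30 days (137 − 30 = 107 remain).
July has 31 days (107 − 31 = 76 remain).
August has 31 days (76 − 31 = 45 remain).
September has 30 days (45 − 30 = 15 remain).
15 into October → October 15.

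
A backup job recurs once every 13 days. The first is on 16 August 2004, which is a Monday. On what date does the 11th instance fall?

24 December 2004

The 11th occurrence is 10 intervals after the first: 10 × 13 = 130 days after 16 August 2004.
August has 31 days — 15 days to the end of August leaves 115.
September has 30 days (85 left).
October has 31 days (54 left).
November has 30 days (24 left).
24 days into December → 24 December 2004.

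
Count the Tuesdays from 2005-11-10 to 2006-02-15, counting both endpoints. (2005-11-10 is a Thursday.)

2005-11-10 is a Thursday; the first Tuesday on or after it is 2005-11-15 (5 days later).
From 2005-11-15 to 2006-02-15: 15 + 31 + 31 + 15 = 92 days (rest of November, December, January, February).
92 ÷ 7 = 13 full weeks with remainder 1, so 13 more Tuesdays after the first → 14.

14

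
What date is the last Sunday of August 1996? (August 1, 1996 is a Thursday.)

August 25, 1996

August 1996 begins on a Thursday, so the first Sunday is August 4 (3 days later).
August 1996 has 31 days. Adding weeks: 4, 11, 18, 25 — the last one ≤ 31 is the 25th.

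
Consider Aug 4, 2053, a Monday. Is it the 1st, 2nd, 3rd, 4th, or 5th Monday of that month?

Day 4 falls in week ⌈4/7⌉ of the month.
Days 1–7 hold the 1st Monday, 8–14 the 2nd, 15–21 the 3rd, 22–28 the 4th, 29–31 the 5th.
4 is in the range for the 1st.

1st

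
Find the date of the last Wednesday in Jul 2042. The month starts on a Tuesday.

Jul 30, 2042

Jul 2042 begins on a Tuesday, so the first Wednesday is Jul 2 (1 day later).
Jul 2042 has 31 days. Adding weeks: 2, 9, 16, 23, 30 — the last one ≤ 31 is the 30th.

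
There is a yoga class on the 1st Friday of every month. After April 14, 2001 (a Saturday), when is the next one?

May 4, 2001

April 2001 starts on a Sunday, so its 1st Friday is April 6, 2001 (5 days in).
That is not after April 14, 2001, so look at May 2001.
May 2001 starts on a Tuesday, so its 1st Friday is May 4, 2001 (3 days in).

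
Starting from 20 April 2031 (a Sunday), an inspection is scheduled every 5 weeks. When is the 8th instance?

21 December 2031

The 8th occurrence is 7 intervals after the first: 7 × 35 = 245 days after 20 April 2031.
April has 30 days — 10 days to the end of April leaves 235.
May has 31 days (204 left).
June has 30 days (174 left).
July has 31 days (143 left).
August has 31 days (112 left).
September has 30 days (82 left).
October has 31 days (51 left).
November has 30 days (21 left).
21 days into December → 21 December 2031.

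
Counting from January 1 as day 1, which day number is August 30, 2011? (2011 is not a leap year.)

Days in months before August: 31 + 28 + 31 + 30 + 31 + 30 + 31 = 212.
Plus 30 days into August → day 242.

242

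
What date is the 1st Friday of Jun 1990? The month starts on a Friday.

Jun 1990 begins on a Friday, so the first Friday is Jun 1.

Jun 1, 1990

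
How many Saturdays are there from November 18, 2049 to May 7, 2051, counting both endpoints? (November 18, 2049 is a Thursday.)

November 18, 2049 is a Thursday; the first Saturday on or after it is November 20, 2049 (2 days later).
From November 20, 2049 to May 7, 2051: 41 + 365 + 127 = 533 days (rest of 2049, 2050, to May 7, 2051 in 2051).
533 ÷ 7 = 76 full weeks with remainder 1, so 76 more Saturdays after the first → 77.

77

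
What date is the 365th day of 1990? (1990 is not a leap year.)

January has 31 days (365 − 31 = 334 remain).
February has 28 days (334 − 28 = 306 remain).
March has 31 days (306 − 31 = 275 remain).
April has 30 days (275 − 30 = 245 remain).
May has 31 days (245 − 31 = 214 remain).
June has 30 days (214 − 30 = 184 remain).
July has 31 days (184 − 31 = 153 remain).
August has 31 days (153 − 31 = 122 remain).
September has 30 days (122 − 30 = 92 remain).
October has 31 days (92 − 31 = 61 remain).
November has 30 days (61 − 30 = 31 remain).
31 into December → December 31.

December 31, 1990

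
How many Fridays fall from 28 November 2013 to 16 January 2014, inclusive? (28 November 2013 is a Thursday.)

28 November 2013 is a Thursday; the first Friday on or after it is 29 November 2013 (1 day later).
From 29 November 2013 to 16 January 2014: 1 + 31 + 16 = 48 days (rest of November, December, January).
48 ÷ 7 = 6 full weeks with remainder 6, so 6 more Fridays after the first → 7.

7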